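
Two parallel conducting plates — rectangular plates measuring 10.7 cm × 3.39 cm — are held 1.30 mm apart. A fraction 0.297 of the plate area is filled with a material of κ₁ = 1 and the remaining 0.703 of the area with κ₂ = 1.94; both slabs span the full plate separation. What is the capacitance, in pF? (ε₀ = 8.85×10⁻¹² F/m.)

A = 10.7 × 3.39 cm² = 3.63×10⁻³ m².
Side-by-side slabs ⇒ two capacitors in parallel, each spanning the full gap.
C₁ = κ₁ε₀A₁/d = 1.00 × 8.85×10⁻¹² × 1.08×10⁻³ / 1.30×10⁻³ = 7.33×10⁻¹² F.
C₂ = κ₂ε₀A₂/d = 1.94 × 8.85×10⁻¹² × 2.55×10⁻³ / 1.30×10⁻³ = 3.37×10⁻¹¹ F.
C = C₁ + C₂ = 4.10×10⁻¹¹ F.

41.0 pF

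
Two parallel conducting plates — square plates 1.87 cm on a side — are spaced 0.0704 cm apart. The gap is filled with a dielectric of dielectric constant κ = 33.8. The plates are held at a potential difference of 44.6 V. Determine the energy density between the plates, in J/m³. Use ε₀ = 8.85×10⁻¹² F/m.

E = V/d = 44.6 / 7.04×10⁻⁴ = 6.34×10⁴ V/m.
u = ½κε₀E² = ½ × 33.8 × 8.85×10⁻¹² × (6.34×10⁴)² = 0.600 J/m³.

0.600 J/m³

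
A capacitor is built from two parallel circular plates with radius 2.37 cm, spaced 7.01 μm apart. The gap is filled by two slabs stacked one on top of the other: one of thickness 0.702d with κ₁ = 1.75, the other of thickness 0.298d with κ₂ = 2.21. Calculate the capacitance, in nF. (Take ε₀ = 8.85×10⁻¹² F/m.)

A = π(2.37 cm)² = 1.76×10⁻³ m².
Stacked slabs ⇒ two capacitors in series, each with the full plate area.
C₁ = κ₁ε₀A/d₁ = 1.75 × 8.85×10⁻¹² × 1.76×10⁻³ / 4.92×10⁻⁶ = 5.55×10⁻⁹ F.
C₂ = κ₂ε₀A/d₂ = 2.21 × 8.85×10⁻¹² × 1.76×10⁻³ / 2.09×10⁻⁶ = 1.65×10⁻⁸ F.
C = (1/C₁ + 1/C₂)⁻¹ = 4.16×10⁻⁹ F.

C ≈ 4.16 nF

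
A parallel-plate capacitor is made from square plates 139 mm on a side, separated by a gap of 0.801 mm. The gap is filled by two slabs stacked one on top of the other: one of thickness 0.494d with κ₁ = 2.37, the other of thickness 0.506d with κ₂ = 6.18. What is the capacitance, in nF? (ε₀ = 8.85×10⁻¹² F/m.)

A = (139 mm)² = 1.93×10⁻² m².
Stacked slabs ⇒ two capacitors in series, each with the full plate area.
C₁ = κ₁ε₀A/d₁ = 2.37 × 8.85×10⁻¹² × 1.93×10⁻² / 3.96×10⁻⁴ = 1.02×10⁻⁹ F.
C₂ = κ₂ε₀A/d₂ = 6.18 × 8.85×10⁻¹² × 1.93×10⁻² / 4.05×10⁻⁴ = 2.61×10⁻⁹ F.
C = (1/C₁ + 1/C₂)⁻¹ = 7.35×10⁻¹⁰ F.

C ≈ 0.735 nF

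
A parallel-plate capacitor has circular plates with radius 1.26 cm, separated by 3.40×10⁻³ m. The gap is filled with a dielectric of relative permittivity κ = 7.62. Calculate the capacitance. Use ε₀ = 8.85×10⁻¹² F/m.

9.89 pF

A = π(1.26 cm)² = 4.99×10⁻⁴ m².
C = κε₀A/d = 7.62 × 8.85×10⁻¹² × 4.99×10⁻⁴ / 3.40×10⁻³ = 9.89×10⁻¹² F.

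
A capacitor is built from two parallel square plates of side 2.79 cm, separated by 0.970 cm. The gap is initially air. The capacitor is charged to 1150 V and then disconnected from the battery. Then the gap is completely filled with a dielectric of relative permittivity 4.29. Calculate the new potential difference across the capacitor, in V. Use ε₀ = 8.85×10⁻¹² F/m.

V ≈ 268 V

A = (2.79 cm)² = 7.78×10⁻⁴ m².
Initially C₁ = ε₀A/d = 8.85×10⁻¹² × 7.78×10⁻⁴ / 9.70×10⁻³ = 7.10×10⁻¹³ F.
V₁ = 1.15×10³ V.
Isolated ⇒ Q is held fixed. C₂ = 4.29 C₁ and V = Q/C, so V₂/V₁ = C₁/C₂ = 0.233.
V₂ = 0.233 × 1.15×10³ = 2.68×10² V.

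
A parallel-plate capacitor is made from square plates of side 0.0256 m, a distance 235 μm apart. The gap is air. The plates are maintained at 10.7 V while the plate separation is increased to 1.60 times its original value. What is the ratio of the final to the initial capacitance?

C = ε₀A/d scales as 1/d, so C₂/C₁ = d₁/d₂ = 1/1.60 = 0.625.

C₂/C₁ ≈ 0.625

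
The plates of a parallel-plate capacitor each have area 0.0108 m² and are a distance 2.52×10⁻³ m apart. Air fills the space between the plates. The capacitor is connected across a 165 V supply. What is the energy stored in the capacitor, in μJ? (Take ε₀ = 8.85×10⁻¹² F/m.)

C = ε₀A/d = 8.85×10⁻¹² × 1.08×10⁻² / 2.52×10⁻³ = 3.79×10⁻¹¹ F.
U = ½CV² = ½ × 3.79×10⁻¹¹ × (165)² = 5.16×10⁻⁷ J.

U ≈ 0.516 μJ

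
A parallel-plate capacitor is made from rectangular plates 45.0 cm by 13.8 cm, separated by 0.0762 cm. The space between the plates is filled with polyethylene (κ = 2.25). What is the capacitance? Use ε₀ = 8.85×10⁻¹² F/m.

A = 45.0 × 13.8 cm² = 6.21×10⁻² m².
C = κε₀A/d = 2.25 × 8.85×10⁻¹² × 6.21×10⁻² / 7.62×10⁻⁴ = 1.62×10⁻⁹ F.

C ≈ 1.62 nF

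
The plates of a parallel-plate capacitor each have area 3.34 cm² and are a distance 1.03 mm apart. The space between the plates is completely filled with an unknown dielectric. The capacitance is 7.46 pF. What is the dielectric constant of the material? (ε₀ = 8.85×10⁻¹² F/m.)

κ ≈ 2.60

A = 3.34 cm² = 3.34×10⁻⁴ m².
κ = Cd/(ε₀A) = 7.46×10⁻¹² × 1.03×10⁻³ / (8.85×10⁻¹² × 3.34×10⁻⁴) = 2.60.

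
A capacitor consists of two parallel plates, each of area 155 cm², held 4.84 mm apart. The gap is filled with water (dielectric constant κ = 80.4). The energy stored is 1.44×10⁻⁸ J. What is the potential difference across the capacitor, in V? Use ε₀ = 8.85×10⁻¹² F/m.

V ≈ 3.56 V

A = 155 cm² = 1.55×10⁻² m².
C = κε₀A/d = 80.4 × 8.85×10⁻¹² × 1.55×10⁻² / 4.84×10⁻³ = 2.28×10⁻⁹ F.
V = √(2U/C) = √(2 × 1.44×10⁻⁸ / 2.28×10⁻⁹) = 3.56 V.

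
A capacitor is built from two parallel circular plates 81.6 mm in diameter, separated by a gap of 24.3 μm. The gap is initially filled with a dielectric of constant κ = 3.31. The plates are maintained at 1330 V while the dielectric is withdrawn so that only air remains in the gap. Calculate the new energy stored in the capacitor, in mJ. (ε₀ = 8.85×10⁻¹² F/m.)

A = π(81.6/2 mm)² = 5.23×10⁻³ m².
Initially C₁ = κε₀A/d = 3.31 × 8.85×10⁻¹² × 5.23×10⁻³ / 2.43×10⁻⁵ = 6.30×10⁻⁹ F.
U₁ = 5.58×10⁻³ J.
Battery connected ⇒ V is held fixed. C₂ = 0.302 C₁ and U = ½CV², so U₂/U₁ = C₂/C₁ = 0.302.
U₂ = 0.302 × 5.58×10⁻³ = 1.68×10⁻³ J.

1.68 mJ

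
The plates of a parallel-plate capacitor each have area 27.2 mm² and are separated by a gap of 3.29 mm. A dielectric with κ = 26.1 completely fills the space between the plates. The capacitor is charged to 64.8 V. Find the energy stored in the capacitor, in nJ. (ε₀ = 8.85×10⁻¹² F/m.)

A = 27.2 mm² = 2.72×10⁻⁵ m².
C = κε₀A/d = 26.1 × 8.85×10⁻¹² × 2.72×10⁻⁵ / 3.29×10⁻³ = 1.91×10⁻¹² F.
U = ½CV² = ½ × 1.91×10⁻¹² × (64.8)² = 4.01×10⁻⁹ J.

4.01 nJ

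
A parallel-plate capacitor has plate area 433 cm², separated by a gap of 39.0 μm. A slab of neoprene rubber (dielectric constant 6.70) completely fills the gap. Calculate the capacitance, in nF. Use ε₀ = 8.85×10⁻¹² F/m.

65.8 nF

A = 433 cm² = 4.33×10⁻² m².
C = κε₀A/d = 6.70 × 8.85×10⁻¹² × 4.33×10⁻² / 3.90×10⁻⁵ = 6.58×10⁻⁸ F.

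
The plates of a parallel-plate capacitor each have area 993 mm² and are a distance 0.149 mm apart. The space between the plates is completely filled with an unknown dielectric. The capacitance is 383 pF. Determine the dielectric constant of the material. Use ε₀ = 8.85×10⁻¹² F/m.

κ ≈ 6.49

A = 993 mm² = 9.93×10⁻⁴ m².
κ = Cd/(ε₀A) = 3.83×10⁻¹⁰ × 1.49×10⁻⁴ / (8.85×10⁻¹² × 9.93×10⁻⁴) = 6.49.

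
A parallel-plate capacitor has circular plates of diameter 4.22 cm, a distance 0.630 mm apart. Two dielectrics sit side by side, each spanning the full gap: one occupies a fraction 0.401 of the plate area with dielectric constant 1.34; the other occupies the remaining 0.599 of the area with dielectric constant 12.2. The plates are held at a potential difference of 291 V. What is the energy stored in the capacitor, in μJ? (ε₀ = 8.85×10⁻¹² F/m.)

A = π(4.22/2 cm)² = 1.40×10⁻³ m².
Side-by-side slabs ⇒ two capacitors in parallel, each spanning the full gap.
C₁ = κ₁ε₀A₁/d = 1.34 × 8.85×10⁻¹² × 5.61×10⁻⁴ / 6.30×10⁻⁴ = 1.06×10⁻¹¹ F.
C₂ = κ₂ε₀A₂/d = 12.2 × 8.85×10⁻¹² × 8.38×10⁻⁴ / 6.30×10⁻⁴ = 1.44×10⁻¹⁰ F.
C = C₁ + C₂ = 1.54×10⁻¹⁰ F.
U = ½CV² = ½ × 1.54×10⁻¹⁰ × (291)² = 6.53×10⁻⁶ J.

U ≈ 6.53 μJ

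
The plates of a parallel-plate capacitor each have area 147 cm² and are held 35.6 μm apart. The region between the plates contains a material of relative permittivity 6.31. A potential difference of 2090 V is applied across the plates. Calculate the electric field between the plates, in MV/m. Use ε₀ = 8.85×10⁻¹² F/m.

E = V/d = 2090 / 3.56×10⁻⁵ = 5.87×10⁷ V/m.

E ≈ 58.7 MV/m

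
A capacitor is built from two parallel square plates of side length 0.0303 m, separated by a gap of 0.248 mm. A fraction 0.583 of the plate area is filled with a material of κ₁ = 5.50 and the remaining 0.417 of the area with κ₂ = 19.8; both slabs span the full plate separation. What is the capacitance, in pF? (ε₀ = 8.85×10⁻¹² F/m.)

376 pF

A = (0.0303 m)² = 9.18×10⁻⁴ m².
Side-by-side slabs ⇒ two capacitors in parallel, each spanning the full gap.
C₁ = κ₁ε₀A₁/d = 5.50 × 8.85×10⁻¹² × 5.35×10⁻⁴ / 2.48×10⁻⁴ = 1.05×10⁻¹⁰ F.
C₂ = κ₂ε₀A₂/d = 19.8 × 8.85×10⁻¹² × 3.83×10⁻⁴ / 2.48×10⁻⁴ = 2.71×10⁻¹⁰ F.
C = C₁ + C₂ = 3.76×10⁻¹⁰ F.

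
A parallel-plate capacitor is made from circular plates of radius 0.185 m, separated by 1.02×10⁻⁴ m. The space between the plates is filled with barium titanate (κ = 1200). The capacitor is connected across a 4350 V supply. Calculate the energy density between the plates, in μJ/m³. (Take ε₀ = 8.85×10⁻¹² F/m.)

E = V/d = 4350 / 1.02×10⁻⁴ = 4.26×10⁷ V/m.
u = ½κε₀E² = ½ × 1200 × 8.85×10⁻¹² × (4.26×10⁷)² = 9.66×10⁶ J/m³.

u ≈ 9.66×10¹² μJ/m³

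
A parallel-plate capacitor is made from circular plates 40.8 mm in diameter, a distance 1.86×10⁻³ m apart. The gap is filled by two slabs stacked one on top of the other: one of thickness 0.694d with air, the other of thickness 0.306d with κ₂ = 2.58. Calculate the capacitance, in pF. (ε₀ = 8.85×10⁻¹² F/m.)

7.66 pF

A = π(40.8/2 mm)² = 1.31×10⁻³ m².
Stacked slabs ⇒ two capacitors in series, each with the full plate area.
C₁ = κ₁ε₀A/d₁ = 1.00 × 8.85×10⁻¹² × 1.31×10⁻³ / 1.29×10⁻³ = 8.96×10⁻¹² F.
C₂ = κ₂ε₀A/d₂ = 2.58 × 8.85×10⁻¹² × 1.31×10⁻³ / 5.69×10⁻⁴ = 5.24×10⁻¹¹ F.
C = (1/C₁ + 1/C₂)⁻¹ = 7.66×10⁻¹² F.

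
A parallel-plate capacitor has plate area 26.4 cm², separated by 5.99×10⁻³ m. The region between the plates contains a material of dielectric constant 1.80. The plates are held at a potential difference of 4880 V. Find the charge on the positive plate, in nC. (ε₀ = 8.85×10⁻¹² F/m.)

A = 26.4 cm² = 2.64×10⁻³ m².
C = κε₀A/d = 1.80 × 8.85×10⁻¹² × 2.64×10⁻³ / 5.99×10⁻³ = 7.02×10⁻¹² F.
Q = CV = 7.02×10⁻¹² × 4880 = 3.43×10⁻⁸ C.

Q ≈ 34.3 nC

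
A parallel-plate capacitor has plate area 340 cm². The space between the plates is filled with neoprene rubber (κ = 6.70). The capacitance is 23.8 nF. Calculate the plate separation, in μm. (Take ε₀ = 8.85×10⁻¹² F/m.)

A = 340 cm² = 3.40×10⁻² m².
d = κε₀A/C = 6.70 × 8.85×10⁻¹² × 3.40×10⁻² / 2.38×10⁻⁸ = 8.47×10⁻⁵ m.

d ≈ 84.7 μm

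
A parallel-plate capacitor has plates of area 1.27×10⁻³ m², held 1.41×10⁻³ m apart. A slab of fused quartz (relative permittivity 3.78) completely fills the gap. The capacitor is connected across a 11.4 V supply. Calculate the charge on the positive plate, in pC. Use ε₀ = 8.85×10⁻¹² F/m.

Q ≈ 343 pC

C = κε₀A/d = 3.78 × 8.85×10⁻¹² × 1.27×10⁻³ / 1.41×10⁻³ = 3.01×10⁻¹¹ F.
Q = CV = 3.01×10⁻¹¹ × 11.4 = 3.43×10⁻¹⁰ C.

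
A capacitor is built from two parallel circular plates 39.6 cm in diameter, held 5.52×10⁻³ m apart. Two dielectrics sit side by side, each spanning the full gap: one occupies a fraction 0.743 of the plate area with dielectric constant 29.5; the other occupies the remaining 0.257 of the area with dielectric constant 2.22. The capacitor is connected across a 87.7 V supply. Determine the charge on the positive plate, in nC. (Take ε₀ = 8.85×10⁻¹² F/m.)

389 nC

A = π(39.6/2 cm)² = 0.123 m².
Side-by-side slabs ⇒ two capacitors in parallel, each spanning the full gap.
C₁ = κ₁ε₀A₁/d = 29.5 × 8.85×10⁻¹² × 9.15×10⁻² / 5.52×10⁻³ = 4.33×10⁻⁹ F.
C₂ = κ₂ε₀A₂/d = 2.22 × 8.85×10⁻¹² × 3.17×10⁻² / 5.52×10⁻³ = 1.13×10⁻¹⁰ F.
C = C₁ + C₂ = 4.44×10⁻⁹ F.
Q = CV = 4.44×10⁻⁹ × 87.7 = 3.89×10⁻⁷ C.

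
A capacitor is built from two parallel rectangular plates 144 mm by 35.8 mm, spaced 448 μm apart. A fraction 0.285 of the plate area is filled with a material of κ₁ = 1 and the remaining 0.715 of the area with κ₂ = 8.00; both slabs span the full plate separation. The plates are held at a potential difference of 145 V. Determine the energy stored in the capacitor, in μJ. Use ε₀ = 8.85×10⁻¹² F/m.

U ≈ 6.43 μJ

A = 144 × 35.8 mm² = 5.16×10⁻³ m².
Side-by-side slabs ⇒ two capacitors in parallel, each spanning the full gap.
C₁ = κ₁ε₀A₁/d = 1.00 × 8.85×10⁻¹² × 1.47×10⁻³ / 4.48×10⁻⁴ = 2.90×10⁻¹¹ F.
C₂ = κ₂ε₀A₂/d = 8.00 × 8.85×10⁻¹² × 3.69×10⁻³ / 4.48×10⁻⁴ = 5.83×10⁻¹⁰ F.
C = C₁ + C₂ = 6.12×10⁻¹⁰ F.
U = ½CV² = ½ × 6.12×10⁻¹⁰ × (145)² = 6.43×10⁻⁶ J.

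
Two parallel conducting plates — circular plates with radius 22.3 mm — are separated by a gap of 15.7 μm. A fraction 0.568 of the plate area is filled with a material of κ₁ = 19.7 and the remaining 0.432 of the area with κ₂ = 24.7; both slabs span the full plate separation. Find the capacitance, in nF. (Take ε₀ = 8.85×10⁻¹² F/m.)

A = π(22.3 mm)² = 1.56×10⁻³ m².
Side-by-side slabs ⇒ two capacitors in parallel, each spanning the full gap.
C₁ = κ₁ε₀A₁/d = 19.7 × 8.85×10⁻¹² × 8.87×10⁻⁴ / 1.57×10⁻⁵ = 9.85×10⁻⁹ F.
C₂ = κ₂ε₀A₂/d = 24.7 × 8.85×10⁻¹² × 6.75×10⁻⁴ / 1.57×10⁻⁵ = 9.40×10⁻⁹ F.
C = C₁ + C₂ = 1.93×10⁻⁸ F.

C ≈ 19.3 nF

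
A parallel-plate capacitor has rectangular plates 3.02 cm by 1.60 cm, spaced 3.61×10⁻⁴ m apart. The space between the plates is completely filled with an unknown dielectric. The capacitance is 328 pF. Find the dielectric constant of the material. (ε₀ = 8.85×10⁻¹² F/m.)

A = 3.02 × 1.60 cm² = 4.83×10⁻⁴ m².
κ = Cd/(ε₀A) = 3.28×10⁻¹⁰ × 3.61×10⁻⁴ / (8.85×10⁻¹² × 4.83×10⁻⁴) = 27.7.

κ ≈ 27.7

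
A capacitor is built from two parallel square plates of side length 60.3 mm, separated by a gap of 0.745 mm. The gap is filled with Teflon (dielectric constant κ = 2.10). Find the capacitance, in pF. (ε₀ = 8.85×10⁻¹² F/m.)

C ≈ 90.7 pF

A = (60.3 mm)² = 3.64×10⁻³ m².
C = κε₀A/d = 2.10 × 8.85×10⁻¹² × 3.64×10⁻³ / 7.45×10⁻⁴ = 9.07×10⁻¹¹ F.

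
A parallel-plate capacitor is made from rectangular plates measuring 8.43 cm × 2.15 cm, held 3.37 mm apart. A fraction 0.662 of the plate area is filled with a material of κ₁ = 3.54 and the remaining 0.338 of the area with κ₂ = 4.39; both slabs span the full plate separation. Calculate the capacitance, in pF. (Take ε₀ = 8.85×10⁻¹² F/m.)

C ≈ 18.2 pF

A = 8.43 × 2.15 cm² = 1.81×10⁻³ m².
Side-by-side slabs ⇒ two capacitors in parallel, each spanning the full gap.
C₁ = κ₁ε₀A₁/d = 3.54 × 8.85×10⁻¹² × 1.20×10⁻³ / 3.37×10⁻³ = 1.12×10⁻¹¹ F.
C₂ = κ₂ε₀A₂/d = 4.39 × 8.85×10⁻¹² × 6.13×10⁻⁴ / 3.37×10⁻³ = 7.06×10⁻¹² F.
C = C₁ + C₂ = 1.82×10⁻¹¹ F.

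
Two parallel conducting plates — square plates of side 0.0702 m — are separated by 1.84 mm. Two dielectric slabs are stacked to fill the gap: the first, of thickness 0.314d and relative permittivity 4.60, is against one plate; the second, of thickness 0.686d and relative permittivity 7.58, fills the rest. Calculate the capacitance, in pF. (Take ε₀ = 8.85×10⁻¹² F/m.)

149 pF

A = (0.0702 m)² = 4.93×10⁻³ m².
Stacked slabs ⇒ two capacitors in series, each with the full plate area.
C₁ = κ₁ε₀A/d₁ = 4.60 × 8.85×10⁻¹² × 4.93×10⁻³ / 5.78×10⁻⁴ = 3.47×10⁻¹⁰ F.
C₂ = κ₂ε₀A/d₂ = 7.58 × 8.85×10⁻¹² × 4.93×10⁻³ / 1.26×10⁻³ = 2.62×10⁻¹⁰ F.
C = (1/C₁ + 1/C₂)⁻¹ = 1.49×10⁻¹⁰ F.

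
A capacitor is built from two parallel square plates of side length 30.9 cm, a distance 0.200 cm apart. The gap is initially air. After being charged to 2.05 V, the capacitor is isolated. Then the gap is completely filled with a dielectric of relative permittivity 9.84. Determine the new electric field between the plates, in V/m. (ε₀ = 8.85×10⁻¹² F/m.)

104 V/m

A = (30.9 cm)² = 9.55×10⁻² m².
Initially C₁ = ε₀A/d = 8.85×10⁻¹² × 9.55×10⁻² / 2.00×10⁻³ = 4.23×10⁻¹⁰ F.
E₁ = 1.02×10³ V/m.
Isolated ⇒ Q is held fixed. V₂ = Q/C₂ = V₁/9.84; E = V/d, so E₂/E₁ = (V₂/V₁)(d₁/d₂) = 0.102.
E₂ = 0.102 × 1.02×10³ = 1.04×10² V/m.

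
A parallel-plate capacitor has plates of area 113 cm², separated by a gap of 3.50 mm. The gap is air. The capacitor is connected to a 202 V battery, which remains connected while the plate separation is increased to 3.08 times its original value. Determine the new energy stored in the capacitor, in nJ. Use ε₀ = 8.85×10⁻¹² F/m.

A = 113 cm² = 1.13×10⁻² m².
Initially C₁ = ε₀A/d = 8.85×10⁻¹² × 1.13×10⁻² / 3.50×10⁻³ = 2.86×10⁻¹¹ F.
U₁ = 5.83×10⁻⁷ J.
Battery connected ⇒ V is held fixed. C₂ = 0.325 C₁ and U = ½CV², so U₂/U₁ = C₂/C₁ = 0.325.
U₂ = 0.325 × 5.83×10⁻⁷ = 1.89×10⁻⁷ J.

U ≈ 189 nJ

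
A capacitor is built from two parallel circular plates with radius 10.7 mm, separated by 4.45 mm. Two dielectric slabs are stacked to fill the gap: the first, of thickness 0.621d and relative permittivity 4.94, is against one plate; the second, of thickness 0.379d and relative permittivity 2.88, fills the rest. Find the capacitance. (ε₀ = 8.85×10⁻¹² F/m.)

C ≈ 2.78 pF

A = π(10.7 mm)² = 3.60×10⁻⁴ m².
Stacked slabs ⇒ two capacitors in series, each with the full plate area.
C₁ = κ₁ε₀A/d₁ = 4.94 × 8.85×10⁻¹² × 3.60×10⁻⁴ / 2.76×10⁻³ = 5.69×10⁻¹² F.
C₂ = κ₂ε₀A/d₂ = 2.88 × 8.85×10⁻¹² × 3.60×10⁻⁴ / 1.69×10⁻³ = 5.44×10⁻¹² F.
C = (1/C₁ + 1/C₂)⁻¹ = 2.78×10⁻¹² F.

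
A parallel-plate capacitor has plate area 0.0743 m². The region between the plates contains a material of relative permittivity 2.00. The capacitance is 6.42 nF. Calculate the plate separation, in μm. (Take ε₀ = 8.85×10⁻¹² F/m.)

d ≈ 205 μm

d = κε₀A/C = 2.00 × 8.85×10⁻¹² × 7.43×10⁻² / 6.42×10⁻⁹ = 2.05×10⁻⁴ m.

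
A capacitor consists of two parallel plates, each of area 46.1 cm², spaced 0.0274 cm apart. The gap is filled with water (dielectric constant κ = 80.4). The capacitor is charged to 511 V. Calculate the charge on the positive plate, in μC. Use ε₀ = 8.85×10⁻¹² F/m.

A = 46.1 cm² = 4.61×10⁻³ m².
C = κε₀A/d = 80.4 × 8.85×10⁻¹² × 4.61×10⁻³ / 2.74×10⁻⁴ = 1.20×10⁻⁸ F.
Q = CV = 1.20×10⁻⁸ × 511 = 6.12×10⁻⁶ C.

Q ≈ 6.12 μC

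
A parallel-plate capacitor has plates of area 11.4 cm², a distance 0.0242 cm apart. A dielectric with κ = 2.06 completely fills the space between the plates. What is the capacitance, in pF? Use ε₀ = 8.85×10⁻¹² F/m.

C ≈ 85.9 pF

A = 11.4 cm² = 1.14×10⁻³ m².
C = κε₀A/d = 2.06 × 8.85×10⁻¹² × 1.14×10⁻³ / 2.42×10⁻⁴ = 8.59×10⁻¹¹ F.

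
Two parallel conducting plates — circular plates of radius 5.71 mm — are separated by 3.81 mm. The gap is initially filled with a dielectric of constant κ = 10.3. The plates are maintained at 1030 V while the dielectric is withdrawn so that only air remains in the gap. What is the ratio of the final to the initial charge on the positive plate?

Q₂/Q₁ ≈ 0.0971

Battery connected ⇒ V is held fixed.
C₂ = 0.0971 C₁ and Q = CV, so Q₂/Q₁ = C₂/C₁ = 0.0971.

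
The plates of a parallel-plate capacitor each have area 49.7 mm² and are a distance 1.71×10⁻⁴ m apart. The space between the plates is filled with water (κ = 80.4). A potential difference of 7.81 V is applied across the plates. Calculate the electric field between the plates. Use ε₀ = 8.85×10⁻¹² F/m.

E ≈ 45.7 V/mm

E = V/d = 7.81 / 1.71×10⁻⁴ = 4.57×10⁴ V/m.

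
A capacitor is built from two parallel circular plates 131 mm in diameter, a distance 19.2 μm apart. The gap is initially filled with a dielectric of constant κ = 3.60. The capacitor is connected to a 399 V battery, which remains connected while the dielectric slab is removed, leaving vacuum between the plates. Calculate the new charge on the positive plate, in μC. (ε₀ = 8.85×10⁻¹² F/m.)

2.48 μC

A = π(131/2 mm)² = 1.35×10⁻² m².
Initially C₁ = κε₀A/d = 3.60 × 8.85×10⁻¹² × 1.35×10⁻² / 1.92×10⁻⁵ = 2.24×10⁻⁸ F.
Q₁ = 8.92×10⁻⁶ C.
Battery connected ⇒ V is held fixed. C₂ = 0.278 C₁ and Q = CV, so Q₂/Q₁ = C₂/C₁ = 0.278.
Q₂ = 0.278 × 8.92×10⁻⁶ = 2.48×10⁻⁶ C.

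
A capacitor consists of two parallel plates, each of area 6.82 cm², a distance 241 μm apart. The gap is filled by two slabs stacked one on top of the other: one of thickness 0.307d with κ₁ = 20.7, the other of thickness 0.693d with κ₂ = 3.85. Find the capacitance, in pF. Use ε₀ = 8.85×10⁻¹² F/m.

C ≈ 129 pF

A = 6.82 cm² = 6.82×10⁻⁴ m².
Stacked slabs ⇒ two capacitors in series, each with the full plate area.
C₁ = κ₁ε₀A/d₁ = 20.7 × 8.85×10⁻¹² × 6.82×10⁻⁴ / 7.40×10⁻⁵ = 1.69×10⁻⁹ F.
C₂ = κ₂ε₀A/d₂ = 3.85 × 8.85×10⁻¹² × 6.82×10⁻⁴ / 1.67×10⁻⁴ = 1.39×10⁻¹⁰ F.
C = (1/C₁ + 1/C₂)⁻¹ = 1.29×10⁻¹⁰ F.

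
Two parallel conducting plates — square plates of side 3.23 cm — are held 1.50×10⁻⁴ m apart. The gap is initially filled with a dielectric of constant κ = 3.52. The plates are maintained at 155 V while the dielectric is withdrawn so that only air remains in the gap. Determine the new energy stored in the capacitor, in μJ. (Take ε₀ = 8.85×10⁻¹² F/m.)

U ≈ 0.739 μJ

A = (3.23 cm)² = 1.04×10⁻³ m².
Initially C₁ = κε₀A/d = 3.52 × 8.85×10⁻¹² × 1.04×10⁻³ / 1.50×10⁻⁴ = 2.17×10⁻¹⁰ F.
U₁ = 2.60×10⁻⁶ J.
Battery connected ⇒ V is held fixed. C₂ = 0.284 C₁ and U = ½CV², so U₂/U₁ = C₂/C₁ = 0.284.
U₂ = 0.284 × 2.60×10⁻⁶ = 7.39×10⁻⁷ J.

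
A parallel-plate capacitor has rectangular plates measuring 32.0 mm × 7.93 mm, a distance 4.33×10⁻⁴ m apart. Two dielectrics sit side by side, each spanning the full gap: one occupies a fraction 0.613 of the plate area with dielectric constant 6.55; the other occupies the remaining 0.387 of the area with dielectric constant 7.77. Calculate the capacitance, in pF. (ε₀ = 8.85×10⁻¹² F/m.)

C ≈ 36.4 pF

A = 32.0 × 7.93 mm² = 2.54×10⁻⁴ m².
Side-by-side slabs ⇒ two capacitors in parallel, each spanning the full gap.
C₁ = κ₁ε₀A₁/d = 6.55 × 8.85×10⁻¹² × 1.56×10⁻⁴ / 4.33×10⁻⁴ = 2.08×10⁻¹¹ F.
C₂ = κ₂ε₀A₂/d = 7.77 × 8.85×10⁻¹² × 9.82×10⁻⁵ / 4.33×10⁻⁴ = 1.56×10⁻¹¹ F.
C = C₁ + C₂ = 3.64×10⁻¹¹ F.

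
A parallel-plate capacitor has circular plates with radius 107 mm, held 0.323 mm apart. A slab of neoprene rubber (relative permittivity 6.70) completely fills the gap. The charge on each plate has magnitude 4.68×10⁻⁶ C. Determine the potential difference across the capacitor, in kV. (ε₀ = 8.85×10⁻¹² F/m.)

V ≈ 0.709 kV

A = π(107 mm)² = 3.60×10⁻² m².
C = κε₀A/d = 6.70 × 8.85×10⁻¹² × 3.60×10⁻² / 3.23×10⁻⁴ = 6.60×10⁻⁹ F.
V = Q/C = 4.68×10⁻⁶ / 6.60×10⁻⁹ = 7.09×10² V.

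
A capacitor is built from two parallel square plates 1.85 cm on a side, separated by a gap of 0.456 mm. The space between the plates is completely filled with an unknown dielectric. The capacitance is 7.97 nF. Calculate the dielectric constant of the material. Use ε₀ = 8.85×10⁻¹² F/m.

1200

A = (1.85 cm)² = 3.42×10⁻⁴ m².
κ = Cd/(ε₀A) = 7.97×10⁻⁹ × 4.56×10⁻⁴ / (8.85×10⁻¹² × 3.42×10⁻⁴) = 1200.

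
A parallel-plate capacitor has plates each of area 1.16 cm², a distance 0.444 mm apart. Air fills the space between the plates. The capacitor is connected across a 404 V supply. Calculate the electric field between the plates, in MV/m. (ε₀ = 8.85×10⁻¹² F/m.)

0.910 MV/m

E = V/d = 404 / 4.44×10⁻⁴ = 9.10×10⁵ V/m.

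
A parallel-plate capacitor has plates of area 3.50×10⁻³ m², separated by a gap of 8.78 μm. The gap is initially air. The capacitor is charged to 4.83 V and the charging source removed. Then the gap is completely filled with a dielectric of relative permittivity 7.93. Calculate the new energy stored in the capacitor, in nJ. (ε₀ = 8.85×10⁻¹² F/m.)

U ≈ 5.19 nJ

Initially C₁ = ε₀A/d = 8.85×10⁻¹² × 3.50×10⁻³ / 8.78×10⁻⁶ = 3.53×10⁻⁹ F.
U₁ = 4.12×10⁻⁸ J.
Isolated ⇒ Q is held fixed. C₂ = 7.93 C₁ and U = Q²/(2C), so U₂/U₁ = C₁/C₂ = 0.126.
U₂ = 0.126 × 4.12×10⁻⁸ = 5.19×10⁻⁹ J.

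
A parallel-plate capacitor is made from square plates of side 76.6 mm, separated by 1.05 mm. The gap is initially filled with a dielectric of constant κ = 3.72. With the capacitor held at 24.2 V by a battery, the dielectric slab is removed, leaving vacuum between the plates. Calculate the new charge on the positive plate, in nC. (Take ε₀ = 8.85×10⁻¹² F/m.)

A = (76.6 mm)² = 5.87×10⁻³ m².
Initially C₁ = κε₀A/d = 3.72 × 8.85×10⁻¹² × 5.87×10⁻³ / 1.05×10⁻³ = 1.84×10⁻¹⁰ F.
Q₁ = 4.45×10⁻⁹ C.
Battery connected ⇒ V is held fixed. C₂ = 0.269 C₁ and Q = CV, so Q₂/Q₁ = C₂/C₁ = 0.269.
Q₂ = 0.269 × 4.45×10⁻⁹ = 1.20×10⁻⁹ C.

Q ≈ 1.20 nC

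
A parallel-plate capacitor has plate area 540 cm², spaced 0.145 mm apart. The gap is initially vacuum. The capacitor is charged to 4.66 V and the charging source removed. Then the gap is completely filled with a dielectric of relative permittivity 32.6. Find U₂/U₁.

Isolated ⇒ Q is held fixed.
C₂ = 32.6 C₁ and U = Q²/(2C), so U₂/U₁ = C₁/C₂ = 0.0307.

0.0307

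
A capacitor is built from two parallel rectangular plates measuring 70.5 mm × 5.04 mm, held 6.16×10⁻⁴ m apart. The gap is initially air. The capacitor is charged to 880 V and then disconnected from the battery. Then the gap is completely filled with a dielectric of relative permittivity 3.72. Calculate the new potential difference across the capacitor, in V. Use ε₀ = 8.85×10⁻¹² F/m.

V ≈ 237 V

A = 70.5 × 5.04 mm² = 3.55×10⁻⁴ m².
Initially C₁ = ε₀A/d = 8.85×10⁻¹² × 3.55×10⁻⁴ / 6.16×10⁻⁴ = 5.10×10⁻¹² F.
V₁ = 8.80×10² V.
Isolated ⇒ Q is held fixed. C₂ = 3.72 C₁ and V = Q/C, so V₂/V₁ = C₁/C₂ = 0.269.
V₂ = 0.269 × 8.80×10² = 2.37×10² V.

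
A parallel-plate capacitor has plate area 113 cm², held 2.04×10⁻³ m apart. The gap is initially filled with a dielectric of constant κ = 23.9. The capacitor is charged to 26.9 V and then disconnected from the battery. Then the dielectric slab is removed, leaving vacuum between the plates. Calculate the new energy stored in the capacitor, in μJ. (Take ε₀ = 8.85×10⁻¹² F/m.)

A = 113 cm² = 1.13×10⁻² m².
Initially C₁ = κε₀A/d = 23.9 × 8.85×10⁻¹² × 1.13×10⁻² / 2.04×10⁻³ = 1.17×10⁻⁹ F.
U₁ = 4.24×10⁻⁷ J.
Isolated ⇒ Q is held fixed. C₂ = 0.0418 C₁ and U = Q²/(2C), so U₂/U₁ = C₁/C₂ = 23.9.
U₂ = 23.9 × 4.24×10⁻⁷ = 1.01×10⁻⁵ J.

U ≈ 10.1 μJ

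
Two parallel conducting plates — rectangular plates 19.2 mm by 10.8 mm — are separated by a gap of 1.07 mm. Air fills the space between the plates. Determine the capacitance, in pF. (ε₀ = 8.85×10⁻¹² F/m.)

A = 19.2 × 10.8 mm² = 2.07×10⁻⁴ m².
C = ε₀A/d = 8.85×10⁻¹² × 2.07×10⁻⁴ / 1.07×10⁻³ = 1.72×10⁻¹² F.

C ≈ 1.72 pF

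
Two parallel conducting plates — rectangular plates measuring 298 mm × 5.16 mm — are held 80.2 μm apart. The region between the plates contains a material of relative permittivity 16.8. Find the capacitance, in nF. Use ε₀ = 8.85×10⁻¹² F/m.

A = 298 × 5.16 mm² = 1.54×10⁻³ m².
C = κε₀A/d = 16.8 × 8.85×10⁻¹² × 1.54×10⁻³ / 8.02×10⁻⁵ = 2.85×10⁻⁹ F.

C ≈ 2.85 nF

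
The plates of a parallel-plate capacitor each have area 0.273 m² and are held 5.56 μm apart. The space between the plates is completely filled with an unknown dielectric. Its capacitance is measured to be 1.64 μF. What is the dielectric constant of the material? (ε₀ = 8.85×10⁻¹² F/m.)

κ = Cd/(ε₀A) = 1.64×10⁻⁶ × 5.56×10⁻⁶ / (8.85×10⁻¹² × 0.273) = 3.77.

κ ≈ 3.77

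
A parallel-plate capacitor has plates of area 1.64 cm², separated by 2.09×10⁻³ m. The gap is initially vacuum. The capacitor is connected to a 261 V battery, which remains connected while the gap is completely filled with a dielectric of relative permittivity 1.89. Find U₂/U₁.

Battery connected ⇒ V is held fixed.
C₂ = 1.89 C₁ and U = ½CV², so U₂/U₁ = C₂/C₁ = 1.89.

1.89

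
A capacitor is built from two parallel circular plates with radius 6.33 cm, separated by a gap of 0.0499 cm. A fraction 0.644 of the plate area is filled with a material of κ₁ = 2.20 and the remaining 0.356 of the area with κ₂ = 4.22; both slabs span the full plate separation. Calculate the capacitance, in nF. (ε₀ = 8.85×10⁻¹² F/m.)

0.652 nF

A = π(6.33 cm)² = 1.26×10⁻² m².
Side-by-side slabs ⇒ two capacitors in parallel, each spanning the full gap.
C₁ = κ₁ε₀A₁/d = 2.20 × 8.85×10⁻¹² × 8.11×10⁻³ / 4.99×10⁻⁴ = 3.16×10⁻¹⁰ F.
C₂ = κ₂ε₀A₂/d = 4.22 × 8.85×10⁻¹² × 4.48×10⁻³ / 4.99×10⁻⁴ = 3.35×10⁻¹⁰ F.
C = C₁ + C₂ = 6.52×10⁻¹⁰ F.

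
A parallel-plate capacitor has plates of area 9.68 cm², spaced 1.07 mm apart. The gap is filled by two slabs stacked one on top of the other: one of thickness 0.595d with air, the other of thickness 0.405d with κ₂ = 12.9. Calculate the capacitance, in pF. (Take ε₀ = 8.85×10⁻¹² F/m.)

A = 9.68 cm² = 9.68×10⁻⁴ m².
Stacked slabs ⇒ two capacitors in series, each with the full plate area.
C₁ = κ₁ε₀A/d₁ = 1.00 × 8.85×10⁻¹² × 9.68×10⁻⁴ / 6.37×10⁻⁴ = 1.35×10⁻¹¹ F.
C₂ = κ₂ε₀A/d₂ = 12.9 × 8.85×10⁻¹² × 9.68×10⁻⁴ / 4.33×10⁻⁴ = 2.55×10⁻¹⁰ F.
C = (1/C₁ + 1/C₂)⁻¹ = 1.28×10⁻¹¹ F.

12.8 pF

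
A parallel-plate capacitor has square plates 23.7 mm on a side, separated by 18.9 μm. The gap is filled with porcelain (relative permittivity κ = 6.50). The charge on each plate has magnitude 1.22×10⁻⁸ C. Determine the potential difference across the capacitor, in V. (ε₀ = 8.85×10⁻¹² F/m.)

A = (23.7 mm)² = 5.62×10⁻⁴ m².
C = κε₀A/d = 6.50 × 8.85×10⁻¹² × 5.62×10⁻⁴ / 1.89×10⁻⁵ = 1.71×10⁻⁹ F.
V = Q/C = 1.22×10⁻⁸ / 1.71×10⁻⁹ = 7.14 V.

V ≈ 7.14 V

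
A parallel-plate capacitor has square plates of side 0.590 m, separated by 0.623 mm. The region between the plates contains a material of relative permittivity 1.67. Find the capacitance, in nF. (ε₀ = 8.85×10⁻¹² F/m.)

8.26 nF

A = (0.590 m)² = 0.348 m².
C = κε₀A/d = 1.67 × 8.85×10⁻¹² × 0.348 / 6.23×10⁻⁴ = 8.26×10⁻⁹ F.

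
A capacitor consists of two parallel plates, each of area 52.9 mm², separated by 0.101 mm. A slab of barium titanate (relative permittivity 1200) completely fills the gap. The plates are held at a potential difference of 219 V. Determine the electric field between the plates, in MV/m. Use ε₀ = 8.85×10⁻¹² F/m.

E = V/d = 219 / 1.01×10⁻⁴ = 2.17×10⁶ V/m.

2.17 MV/m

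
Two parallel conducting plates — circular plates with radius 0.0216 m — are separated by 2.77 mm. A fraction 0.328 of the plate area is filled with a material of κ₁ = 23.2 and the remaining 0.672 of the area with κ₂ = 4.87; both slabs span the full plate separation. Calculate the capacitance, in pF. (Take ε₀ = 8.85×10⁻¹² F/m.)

C ≈ 51.0 pF

A = π(0.0216 m)² = 1.47×10⁻³ m².
Side-by-side slabs ⇒ two capacitors in parallel, each spanning the full gap.
C₁ = κ₁ε₀A₁/d = 23.2 × 8.85×10⁻¹² × 4.81×10⁻⁴ / 2.77×10⁻³ = 3.56×10⁻¹¹ F.
C₂ = κ₂ε₀A₂/d = 4.87 × 8.85×10⁻¹² × 9.85×10⁻⁴ / 2.77×10⁻³ = 1.53×10⁻¹¹ F.
C = C₁ + C₂ = 5.10×10⁻¹¹ F.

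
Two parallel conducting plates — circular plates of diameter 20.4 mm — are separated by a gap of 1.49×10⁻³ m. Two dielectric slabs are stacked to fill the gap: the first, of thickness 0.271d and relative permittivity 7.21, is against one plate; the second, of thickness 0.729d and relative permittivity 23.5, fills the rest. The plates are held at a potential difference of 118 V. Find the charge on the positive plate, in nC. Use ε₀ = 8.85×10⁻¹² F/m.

Q ≈ 3.34 nC

A = π(20.4/2 mm)² = 3.27×10⁻⁴ m².
Stacked slabs ⇒ two capacitors in series, each with the full plate area.
C₁ = κ₁ε₀A/d₁ = 7.21 × 8.85×10⁻¹² × 3.27×10⁻⁴ / 4.04×10⁻⁴ = 5.17×10⁻¹¹ F.
C₂ = κ₂ε₀A/d₂ = 23.5 × 8.85×10⁻¹² × 3.27×10⁻⁴ / 1.09×10⁻³ = 6.26×10⁻¹¹ F.
C = (1/C₁ + 1/C₂)⁻¹ = 2.83×10⁻¹¹ F.
Q = CV = 2.83×10⁻¹¹ × 118 = 3.34×10⁻⁹ C.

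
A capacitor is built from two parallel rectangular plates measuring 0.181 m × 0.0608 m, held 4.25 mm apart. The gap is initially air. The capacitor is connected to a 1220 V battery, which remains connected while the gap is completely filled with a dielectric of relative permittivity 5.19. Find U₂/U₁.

5.19

Battery connected ⇒ V is held fixed.
C₂ = 5.19 C₁ and U = ½CV², so U₂/U₁ = C₂/C₁ = 5.19.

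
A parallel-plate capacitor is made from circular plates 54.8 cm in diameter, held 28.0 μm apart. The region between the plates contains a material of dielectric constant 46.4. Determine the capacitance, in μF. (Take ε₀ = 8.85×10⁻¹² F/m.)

A = π(54.8/2 cm)² = 0.236 m².
C = κε₀A/d = 46.4 × 8.85×10⁻¹² × 0.236 / 2.80×10⁻⁵ = 3.46×10⁻⁶ F.

3.46 μF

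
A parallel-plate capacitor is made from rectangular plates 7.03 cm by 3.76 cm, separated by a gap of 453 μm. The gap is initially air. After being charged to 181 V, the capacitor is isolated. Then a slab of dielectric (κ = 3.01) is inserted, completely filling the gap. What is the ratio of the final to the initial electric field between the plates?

E₂/E₁ ≈ 0.332

Isolated ⇒ Q is held fixed.
V₂ = Q/C₂ = V₁/3.01; E = V/d, so E₂/E₁ = (V₂/V₁)(d₁/d₂) = 0.332.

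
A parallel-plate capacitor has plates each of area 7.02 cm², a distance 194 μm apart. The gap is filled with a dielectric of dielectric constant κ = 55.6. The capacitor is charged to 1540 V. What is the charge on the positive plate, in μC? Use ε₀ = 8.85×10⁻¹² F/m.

A = 7.02 cm² = 7.02×10⁻⁴ m².
C = κε₀A/d = 55.6 × 8.85×10⁻¹² × 7.02×10⁻⁴ / 1.94×10⁻⁴ = 1.78×10⁻⁹ F.
Q = CV = 1.78×10⁻⁹ × 1540 = 2.74×10⁻⁶ C.

2.74 μC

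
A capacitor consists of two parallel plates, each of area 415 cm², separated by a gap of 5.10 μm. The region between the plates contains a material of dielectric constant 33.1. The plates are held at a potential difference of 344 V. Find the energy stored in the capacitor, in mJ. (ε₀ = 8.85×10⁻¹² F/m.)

A = 415 cm² = 4.15×10⁻² m².
C = κε₀A/d = 33.1 × 8.85×10⁻¹² × 4.15×10⁻² / 5.10×10⁻⁶ = 2.38×10⁻⁶ F.
U = ½CV² = ½ × 2.38×10⁻⁶ × (344)² = 0.141 J.

141 mJ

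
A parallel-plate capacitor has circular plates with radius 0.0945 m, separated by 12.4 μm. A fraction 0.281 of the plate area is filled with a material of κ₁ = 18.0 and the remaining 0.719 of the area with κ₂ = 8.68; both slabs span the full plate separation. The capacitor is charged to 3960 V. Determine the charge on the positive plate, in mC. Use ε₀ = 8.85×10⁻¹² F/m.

A = π(0.0945 m)² = 2.81×10⁻² m².
Side-by-side slabs ⇒ two capacitors in parallel, each spanning the full gap.
C₁ = κ₁ε₀A₁/d = 18.0 × 8.85×10⁻¹² × 7.88×10⁻³ / 1.24×10⁻⁵ = 1.01×10⁻⁷ F.
C₂ = κ₂ε₀A₂/d = 8.68 × 8.85×10⁻¹² × 2.02×10⁻² / 1.24×10⁻⁵ = 1.25×10⁻⁷ F.
C = C₁ + C₂ = 2.26×10⁻⁷ F.
Q = CV = 2.26×10⁻⁷ × 3960 = 8.96×10⁻⁴ C.

0.896 mC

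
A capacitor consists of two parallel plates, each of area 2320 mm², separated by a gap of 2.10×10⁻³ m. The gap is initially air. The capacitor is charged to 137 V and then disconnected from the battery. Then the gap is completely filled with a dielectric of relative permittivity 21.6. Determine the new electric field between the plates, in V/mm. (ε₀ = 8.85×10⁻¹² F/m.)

E ≈ 3.02 V/mm

A = 2320 mm² = 2.32×10⁻³ m².
Initially C₁ = ε₀A/d = 8.85×10⁻¹² × 2.32×10⁻³ / 2.10×10⁻³ = 9.78×10⁻¹² F.
E₁ = 6.52×10⁴ V/m.
Isolated ⇒ Q is held fixed. V₂ = Q/C₂ = V₁/21.6; E = V/d, so E₂/E₁ = (V₂/V₁)(d₁/d₂) = 0.0463.
E₂ = 0.0463 × 6.52×10⁴ = 3.02×10³ V/m.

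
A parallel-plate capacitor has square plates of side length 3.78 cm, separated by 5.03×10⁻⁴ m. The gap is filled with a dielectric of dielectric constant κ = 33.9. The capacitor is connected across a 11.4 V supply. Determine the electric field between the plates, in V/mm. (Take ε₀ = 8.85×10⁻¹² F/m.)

E = V/d = 11.4 / 5.03×10⁻⁴ = 2.27×10⁴ V/m.

E ≈ 22.7 V/mm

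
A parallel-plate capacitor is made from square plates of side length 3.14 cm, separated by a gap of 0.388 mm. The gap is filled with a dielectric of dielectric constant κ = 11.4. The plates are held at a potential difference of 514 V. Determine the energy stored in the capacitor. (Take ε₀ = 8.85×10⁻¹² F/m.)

33.9 μJ

A = (3.14 cm)² = 9.86×10⁻⁴ m².
C = κε₀A/d = 11.4 × 8.85×10⁻¹² × 9.86×10⁻⁴ / 3.88×10⁻⁴ = 2.56×10⁻¹⁰ F.
U = ½CV² = ½ × 2.56×10⁻¹⁰ × (514)² = 3.39×10⁻⁵ J.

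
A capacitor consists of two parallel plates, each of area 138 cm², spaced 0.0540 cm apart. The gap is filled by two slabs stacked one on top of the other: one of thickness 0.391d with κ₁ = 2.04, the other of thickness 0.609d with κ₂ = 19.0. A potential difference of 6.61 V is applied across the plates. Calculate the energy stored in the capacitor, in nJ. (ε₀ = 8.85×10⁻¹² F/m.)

A = 138 cm² = 1.38×10⁻² m².
Stacked slabs ⇒ two capacitors in series, each with the full plate area.
C₁ = κ₁ε₀A/d₁ = 2.04 × 8.85×10⁻¹² × 1.38×10⁻² / 2.11×10⁻⁴ = 1.18×10⁻⁹ F.
C₂ = κ₂ε₀A/d₂ = 19.0 × 8.85×10⁻¹² × 1.38×10⁻² / 3.29×10⁻⁴ = 7.06×10⁻⁹ F.
C = (1/C₁ + 1/C₂)⁻¹ = 1.01×10⁻⁹ F.
U = ½CV² = ½ × 1.01×10⁻⁹ × (6.61)² = 2.21×10⁻⁸ J.

22.1 nJ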